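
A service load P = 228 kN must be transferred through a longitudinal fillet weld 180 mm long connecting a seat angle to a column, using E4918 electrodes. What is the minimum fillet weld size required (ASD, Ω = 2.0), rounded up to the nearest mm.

E49XX → F_EXX = 490 MPa.
Total weld length L = 180 mm.
Required throat t_e = P × Ω / (0.6 F_EXX × L) = 228 × 2.0 / (0.6 × 490 × 180 × 10⁻³) = 8.617 mm.
Required leg w = t_e / 0.707 = 12.19 mm → use 13 mm.

w = 13 mm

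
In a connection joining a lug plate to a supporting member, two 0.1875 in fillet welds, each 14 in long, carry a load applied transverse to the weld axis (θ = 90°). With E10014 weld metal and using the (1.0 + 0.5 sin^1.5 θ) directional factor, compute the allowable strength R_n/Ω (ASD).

R_n/Ω ≈ 167 kips

E100XX → F_EXX = 100 ksi.
t_e = 0.707 × 0.1875 = 0.1326 in; A_we = 0.1326 × 28 = 3.712 in².
Directional factor: 1.0 + 0.5 sin^1.5(90°) = 1.5.
F_nw = 0.6 × 100 × 1.5 = 90 ksi.
R_n/Ω = (90 × 3.712) / 2.0 = 167 kips.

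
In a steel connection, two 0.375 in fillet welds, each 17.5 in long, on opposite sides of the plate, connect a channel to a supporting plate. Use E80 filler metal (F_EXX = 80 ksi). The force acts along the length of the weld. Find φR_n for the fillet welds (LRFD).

Effective throat t_e = 0.707 × 0.375 = 0.2651 in.
Total length L = 35 in; A_we = 0.2651 × 35 = 9.279 in².
F_nw = 0.6 F_EXX = 0.6 × 80 = 48 ksi.
φR_n = 0.75 × 48 × 9.279 = 334.1 kips.

φR_n ≈ 334 kips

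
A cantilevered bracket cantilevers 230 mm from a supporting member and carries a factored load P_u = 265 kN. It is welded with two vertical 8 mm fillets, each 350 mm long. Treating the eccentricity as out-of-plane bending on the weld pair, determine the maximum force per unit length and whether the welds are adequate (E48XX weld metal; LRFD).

E48XX → F_EXX = 480 MPa.
L_w = 2 × 350 = 700 mm; section modulus (unit throat) S = 2 × L²/6 = 40830 mm².
Direct shear f_v = P/L_w = 265×10³/700 = 378.6 N/mm.
Moment M = P × e = 265×10³ × 230 = 60950000 N·mm; bending f_b = M/S = 1493 N/mm.
f_max = √(f_v² + f_b²) = √(378.6² + 1493²) = 1540 N/mm.
φr_n = 0.75 × 0.6 × 480 × (0.707 × 8) = 1222 N/mm → NOT adequate.

f_max ≈ 1540 N/mm; NOT adequate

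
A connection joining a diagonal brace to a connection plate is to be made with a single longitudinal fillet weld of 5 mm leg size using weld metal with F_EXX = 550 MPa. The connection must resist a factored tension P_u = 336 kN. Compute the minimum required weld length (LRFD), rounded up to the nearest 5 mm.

Throat t_e = 0.707 × 5 = 3.535 mm.
φr_n = 0.75 × 0.6 × 550 × 3.535 × 10⁻³ = 0.8749 kN/mm.
L_req = P_u / φr_n = 336 / 0.8749 = 384 mm total.
Round up → use L = 385 mm.

L = 385 mm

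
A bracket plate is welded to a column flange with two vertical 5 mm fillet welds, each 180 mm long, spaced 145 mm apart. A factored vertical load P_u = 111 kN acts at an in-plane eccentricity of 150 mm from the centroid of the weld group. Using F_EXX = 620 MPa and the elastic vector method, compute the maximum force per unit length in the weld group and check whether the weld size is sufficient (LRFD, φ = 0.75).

Total weld length L_w = 360 mm. Treat welds as unit-width lines.
Polar moment about centroid: J = 2[d³/12 + d(b/2)²] = 2[180³/12 + 180×72.5²] = 2864000 mm³.
Direct shear f_v = P/L_w = 111×10³ / 360 = 308.3 N/mm (vertical).
Torsion M = P·e = 111×10³ × 150 = 16650000 N·mm.
Critical point at (x, y) = (72.5, 90) from centroid. f_tx = M·y/J = 523.2 N/mm; f_ty = M·x/J = 421.4 N/mm.
Resultant f_max = √[f_tx² + (f_v + f_ty)²] = √[523.2² + (308.3 + 421.4)²] = 897.9 N/mm.
Capacity per unit length: φr_n = 0.75 × 0.6 × 620 × (0.707 × 5) = 986.3 N/mm.
897.9 ≤ 986.3 → adequate.

f_max ≈ 898 N/mm; adequate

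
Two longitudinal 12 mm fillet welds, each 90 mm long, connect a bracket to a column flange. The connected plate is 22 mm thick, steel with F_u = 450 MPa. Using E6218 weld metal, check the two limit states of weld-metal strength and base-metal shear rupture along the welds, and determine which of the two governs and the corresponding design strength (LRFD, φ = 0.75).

φR_n ≈ 426 kN (weld metal governs)

E62XX → F_EXX = 620 MPa.
t_e = 0.707 × 12 = 8.484 mm; L = 180 mm.
Weld metal: φR_n = 0.75 × 0.6 × 620 × 8.484 × 180 × 10⁻³ = 426.1 kN.
Base metal (shear rupture): φR_n = 0.75 × 0.6 × 450 × 22 × 180 × 10⁻³ = 801.9 kN.
Governing: weld metal.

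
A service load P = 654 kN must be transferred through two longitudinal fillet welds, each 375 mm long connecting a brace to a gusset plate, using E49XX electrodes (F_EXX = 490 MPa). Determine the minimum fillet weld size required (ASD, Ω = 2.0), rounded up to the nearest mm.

w = 9 mm

Total weld length L = 750 mm.
Required throat t_e = P × Ω / (0.6 F_EXX × L) = 654 × 2.0 / (0.6 × 490 × 750 × 10⁻³) = 5.932 mm.
Required leg w = t_e / 0.707 = 8.39 mm → use 9 mm.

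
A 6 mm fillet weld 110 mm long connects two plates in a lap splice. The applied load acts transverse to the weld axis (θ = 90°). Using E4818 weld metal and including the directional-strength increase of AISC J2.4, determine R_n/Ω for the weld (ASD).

E48XX → F_EXX = 480 MPa.
t_e = 0.707 × 6 = 4.242 mm; A_we = 4.242 × 110 = 466.6 mm².
Directional factor: 1.0 + 0.5 sin^1.5(90°) = 1.5.
F_nw = 0.6 × 480 × 1.5 = 432 MPa.
R_n/Ω = (432 × 466.6) / 2.0 × 10⁻³ = 100.8 kN.

R_n/Ω ≈ 101 kN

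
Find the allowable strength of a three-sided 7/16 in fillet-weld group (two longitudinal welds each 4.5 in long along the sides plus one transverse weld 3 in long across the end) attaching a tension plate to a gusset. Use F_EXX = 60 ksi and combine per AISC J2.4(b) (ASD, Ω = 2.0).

t_e = 0.707 × 0.4375 = 0.3093 in.
R_nwl = 0.6 × 60 × 0.3093 × 9 = 100.2 kips (longitudinal, 2 welds).
R_nwt = 0.6 × 60 × 0.3093 × 3 = 33.41 kips (transverse, base value).
(i) R_nwl + R_nwt = 133.6 kips; (ii) 0.85 R_nwl + 1.5 R_nwt = 135.3 kips.
R_n = max = 135.3 kips [governs: (ii)]; R_n/Ω = 67.65 kips.

R_n/Ω ≈ 67.6 kips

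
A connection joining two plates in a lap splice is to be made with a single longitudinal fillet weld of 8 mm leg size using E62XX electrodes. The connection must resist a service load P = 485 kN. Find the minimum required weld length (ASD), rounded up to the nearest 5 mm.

L = 465 mm

E62XX → F_EXX = 620 MPa.
Throat t_e = 0.707 × 8 = 5.656 mm.
r_n/Ω = (0.6 × 620 × 5.656) / 2.0 = 1052 N/mm = 1.052 kN/mm.
L_req = P / (r_n/Ω) = 485 / 1.052 = 461 mm total.
Round up → use L = 465 mm.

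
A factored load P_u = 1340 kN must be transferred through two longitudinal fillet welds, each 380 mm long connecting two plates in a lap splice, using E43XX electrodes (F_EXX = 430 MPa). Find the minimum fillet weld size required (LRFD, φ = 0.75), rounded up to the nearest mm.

Total weld length L = 760 mm.
Required throat t_e = P_u / (φ × 0.6 F_EXX × L) = 1340 / (0.75 × 0.6 × 430 × 760 × 10⁻³) = 9.112 mm.
Required leg w = t_e / 0.707 = 12.89 mm → use 13 mm.

w = 13 mm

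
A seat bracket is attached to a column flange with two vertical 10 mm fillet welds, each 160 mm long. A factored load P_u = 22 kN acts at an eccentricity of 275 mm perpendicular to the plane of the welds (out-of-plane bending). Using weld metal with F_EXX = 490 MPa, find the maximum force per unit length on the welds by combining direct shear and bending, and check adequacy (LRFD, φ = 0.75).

f_max ≈ 712 N/mm; adequate

L_w = 2 × 160 = 320 mm; section modulus (unit throat) S = 2 × L²/6 = 8533 mm².
Direct shear f_v = P/L_w = 22×10³/320 = 68.75 N/mm.
Moment M = P × e = 22×10³ × 275 = 6050000 N·mm; bending f_b = M/S = 709 N/mm.
f_max = √(f_v² + f_b²) = √(68.75² + 709²) = 712.3 N/mm.
φr_n = 0.75 × 0.6 × 490 × (0.707 × 10) = 1559 N/mm → adequate.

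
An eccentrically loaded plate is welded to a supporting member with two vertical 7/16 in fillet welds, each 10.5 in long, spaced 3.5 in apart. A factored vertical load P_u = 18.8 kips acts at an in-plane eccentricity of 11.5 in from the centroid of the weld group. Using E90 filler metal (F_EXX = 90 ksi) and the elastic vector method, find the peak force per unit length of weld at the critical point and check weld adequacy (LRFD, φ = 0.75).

Total weld length L_w = 21 in. Treat welds as unit-width lines.
Polar moment about centroid: J = 2[d³/12 + d(b/2)²] = 2[10.5³/12 + 10.5×1.75²] = 257.2 in³.
Direct shear f_v = P/L_w = 18.8 / 21 = 0.8952 kip/in (vertical).
Torsion M = P·e = 18.8 × 11.5 = 216.2 kip·in.
Critical point at (x, y) = (1.75, 5.25) from centroid. f_tx = M·y/J = 4.412 kip/in; f_ty = M·x/J = 1.471 kip/in.
Resultant f_max = √[f_tx² + (f_v + f_ty)²] = √[4.412² + (0.8952 + 1.471)²] = 5.007 kip/in.
Capacity per unit length: φr_n = 0.75 × 0.6 × 90 × (0.707 × 0.4375) = 12.53 kip/in.
5.007 ≤ 12.53 → adequate.

f_max ≈ 5.01 kip/in; adequate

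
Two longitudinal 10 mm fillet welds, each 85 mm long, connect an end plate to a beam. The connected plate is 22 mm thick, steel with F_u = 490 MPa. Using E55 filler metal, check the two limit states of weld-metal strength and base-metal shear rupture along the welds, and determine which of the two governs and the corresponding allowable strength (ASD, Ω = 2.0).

E55XX → F_EXX = 550 MPa.
t_e = 0.707 × 10 = 7.07 mm; L = 170 mm.
Weld metal: R_n/Ω = (1/2.0) × 0.6 × 550 × 7.07 × 170 × 10⁻³ = 198.3 kN.
Base metal (shear rupture): R_n/Ω = (1/2.0) × 0.6 × 490 × 22 × 170 × 10⁻³ = 549.8 kN.
Governing: weld metal.

R_n/Ω ≈ 198 kN (weld metal governs)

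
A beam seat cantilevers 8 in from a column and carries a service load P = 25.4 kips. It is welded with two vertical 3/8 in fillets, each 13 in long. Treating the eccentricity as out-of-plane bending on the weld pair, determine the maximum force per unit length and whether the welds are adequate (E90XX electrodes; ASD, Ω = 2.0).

E90XX → F_EXX = 90 ksi.
L_w = 2 × 13 = 26 in; section modulus (unit throat) S = 2 × L²/6 = 56.33 in².
Direct shear f_v = P/L_w = 25.4/26 = 0.9769 kip/in.
Moment M = P × e = 25.4 × 8 = 203.2 kip·in; bending f_b = M/S = 3.607 kip/in.
f_max = √(f_v² + f_b²) = √(0.9769² + 3.607²) = 3.737 kip/in.
r_n/Ω = (1/2.0) × 0.6 × 90 × (0.707 × 0.375) = 7.158 kip/in → adequate.

f_max ≈ 3.74 kip/in; adequate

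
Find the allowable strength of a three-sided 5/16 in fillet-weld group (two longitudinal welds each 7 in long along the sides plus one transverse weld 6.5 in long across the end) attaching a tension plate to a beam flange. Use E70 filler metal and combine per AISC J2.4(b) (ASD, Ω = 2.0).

R_n/Ω ≈ 100 kips

E70XX → F_EXX = 70 ksi.
t_e = 0.707 × 0.3125 = 0.2209 in.
R_nwl = 0.6 × 70 × 0.2209 × 14 = 129.9 kips (longitudinal, 2 welds).
R_nwt = 0.6 × 70 × 0.2209 × 6.5 = 60.32 kips (transverse, base value).
(i) R_nwl + R_nwt = 190.2 kips; (ii) 0.85 R_nwl + 1.5 R_nwt = 200.9 kips.
R_n = max = 200.9 kips [governs: (ii)]; R_n/Ω = 100.4 kips.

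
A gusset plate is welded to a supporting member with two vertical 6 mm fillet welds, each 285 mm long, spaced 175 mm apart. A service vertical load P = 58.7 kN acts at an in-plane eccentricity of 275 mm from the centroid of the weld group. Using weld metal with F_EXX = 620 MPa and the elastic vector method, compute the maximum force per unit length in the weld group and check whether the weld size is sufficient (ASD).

Total weld length L_w = 570 mm. Treat welds as unit-width lines.
Polar moment about centroid: J = 2[d³/12 + d(b/2)²] = 2[285³/12 + 285×87.5²] = 8222000 mm³.
Direct shear f_v = P/L_w = 58.7×10³ / 570 = 103 N/mm (vertical).
Torsion M = P·e = 58.7×10³ × 275 = 16142000 N·mm.
Critical point at (x, y) = (87.5, 142.5) from centroid. f_tx = M·y/J = 279.8 N/mm; f_ty = M·x/J = 171.8 N/mm.
Resultant f_max = √[f_tx² + (f_v + f_ty)²] = √[279.8² + (103 + 171.8)²] = 392.1 N/mm.
Capacity per unit length: r_n/Ω = (1/2.0) × 0.6 × 620 × (0.707 × 6) = 789 N/mm.
392.1 ≤ 789 → adequate.

f_max ≈ 392 N/mm; adequate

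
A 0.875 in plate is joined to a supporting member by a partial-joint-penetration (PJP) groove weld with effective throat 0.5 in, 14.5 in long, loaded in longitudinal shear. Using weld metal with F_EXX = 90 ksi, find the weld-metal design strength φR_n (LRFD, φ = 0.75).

Effective throat (given) t_e = 0.5 in.
A_we = 0.5 × 14.5 = 7.25 in².
F_nw = 0.6 F_EXX = 54 ksi.
φR_n = 0.75 × 54 × 7.25 = 293.6 kip.

φR_n ≈ 294 kip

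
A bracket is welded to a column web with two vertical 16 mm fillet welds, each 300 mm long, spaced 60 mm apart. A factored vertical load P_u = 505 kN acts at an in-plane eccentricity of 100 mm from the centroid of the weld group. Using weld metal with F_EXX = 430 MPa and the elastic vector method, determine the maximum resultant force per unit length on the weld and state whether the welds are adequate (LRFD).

f_max ≈ 1890 N/mm; adequate

Total weld length L_w = 600 mm. Treat welds as unit-width lines.
Polar moment about centroid: J = 2[d³/12 + d(b/2)²] = 2[300³/12 + 300×30²] = 5040000 mm³.
Direct shear f_v = P/L_w = 505×10³ / 600 = 841.7 N/mm (vertical).
Torsion M = P·e = 505×10³ × 100 = 50500000 N·mm.
Critical point at (x, y) = (30, 150) from centroid. f_tx = M·y/J = 1503 N/mm; f_ty = M·x/J = 300.6 N/mm.
Resultant f_max = √[f_tx² + (f_v + f_ty)²] = √[1503² + (841.7 + 300.6)²] = 1888 N/mm.
Capacity per unit length: φr_n = 0.75 × 0.6 × 430 × (0.707 × 16) = 2189 N/mm.
1888 ≤ 2189 → adequate.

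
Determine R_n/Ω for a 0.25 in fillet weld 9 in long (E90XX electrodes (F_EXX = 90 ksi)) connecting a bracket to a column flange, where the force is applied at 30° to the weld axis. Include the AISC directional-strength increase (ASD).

t_e = 0.707 × 0.25 = 0.1767 in; A_we = 0.1767 × 9 = 1.591 in².
Directional factor: 1.0 + 0.5 sin^1.5(30°) = 1.177.
F_nw = 0.6 × 90 × 1.177 = 63.55 ksi.
R_n/Ω = (63.55 × 1.591) / 2.0 = 50.54 kips.

R_n/Ω ≈ 50.5 kips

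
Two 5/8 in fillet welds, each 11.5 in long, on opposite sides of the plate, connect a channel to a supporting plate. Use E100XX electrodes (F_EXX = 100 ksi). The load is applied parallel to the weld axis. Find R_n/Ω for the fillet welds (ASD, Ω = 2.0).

Effective throat t_e = 0.707 × 0.625 = 0.4419 in.
Total length L = 23 in; A_we = 0.4419 × 23 = 10.16 in².
F_nw = 0.6 F_EXX = 0.6 × 100 = 60 ksi.
R_n = 60 × 10.16 = 609.8 kip; R_n/Ω = 609.8/2.0 = 304.9 kip.

R_n/Ω ≈ 305 kip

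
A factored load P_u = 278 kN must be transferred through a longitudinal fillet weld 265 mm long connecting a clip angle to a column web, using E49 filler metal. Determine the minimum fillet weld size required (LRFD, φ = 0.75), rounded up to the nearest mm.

E49XX → F_EXX = 490 MPa.
Total weld length L = 265 mm.
Required throat t_e = P_u / (φ × 0.6 F_EXX × L) = 278 / (0.75 × 0.6 × 490 × 265 × 10⁻³) = 4.758 mm.
Required leg w = t_e / 0.707 = 6.729 mm → use 7 mm.

w = 7 mm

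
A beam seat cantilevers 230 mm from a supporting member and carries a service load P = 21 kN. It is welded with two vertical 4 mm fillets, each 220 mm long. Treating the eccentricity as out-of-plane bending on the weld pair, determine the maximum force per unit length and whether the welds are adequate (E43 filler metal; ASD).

E43XX → F_EXX = 430 MPa.
L_w = 2 × 220 = 440 mm; section modulus (unit throat) S = 2 × L²/6 = 16130 mm².
Direct shear f_v = P/L_w = 21×10³/440 = 47.73 N/mm.
Moment M = P × e = 21×10³ × 230 = 4830000 N·mm; bending f_b = M/S = 299.4 N/mm.
f_max = √(f_v² + f_b²) = √(47.73² + 299.4²) = 303.2 N/mm.
r_n/Ω = (1/2.0) × 0.6 × 430 × (0.707 × 4) = 364.8 N/mm → adequate.

f_max ≈ 303 N/mm; adequate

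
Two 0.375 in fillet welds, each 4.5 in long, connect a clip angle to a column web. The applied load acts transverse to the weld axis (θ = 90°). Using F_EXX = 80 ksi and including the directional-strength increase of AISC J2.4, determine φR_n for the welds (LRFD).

φR_n ≈ 129 kip

t_e = 0.707 × 0.375 = 0.2651 in; A_we = 0.2651 × 9 = 2.386 in².
Directional factor: 1.0 + 0.5 sin^1.5(90°) = 1.5.
F_nw = 0.6 × 80 × 1.5 = 72 ksi.
φR_n = 0.75 × 72 × 2.386 = 128.9 kip.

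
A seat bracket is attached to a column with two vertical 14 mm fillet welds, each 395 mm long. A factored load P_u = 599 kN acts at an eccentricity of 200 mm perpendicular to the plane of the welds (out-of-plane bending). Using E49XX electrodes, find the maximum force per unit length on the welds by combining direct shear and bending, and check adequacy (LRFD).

E49XX → F_EXX = 490 MPa.
L_w = 2 × 395 = 790 mm; section modulus (unit throat) S = 2 × L²/6 = 52010 mm².
Direct shear f_v = P/L_w = 599×10³/790 = 758.2 N/mm.
Moment M = P × e = 599×10³ × 200 = 119800000 N·mm; bending f_b = M/S = 2303 N/mm.
f_max = √(f_v² + f_b²) = √(758.2² + 2303²) = 2425 N/mm.
φr_n = 0.75 × 0.6 × 490 × (0.707 × 14) = 2183 N/mm → NOT adequate.

f_max ≈ 2430 N/mm; NOT adequate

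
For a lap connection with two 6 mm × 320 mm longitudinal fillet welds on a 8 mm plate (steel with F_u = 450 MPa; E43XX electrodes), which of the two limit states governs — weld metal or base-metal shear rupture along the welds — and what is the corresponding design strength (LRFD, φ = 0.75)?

E43XX → F_EXX = 430 MPa.
t_e = 0.707 × 6 = 4.242 mm; L = 640 mm.
Weld metal: φR_n = 0.75 × 0.6 × 430 × 4.242 × 640 × 10⁻³ = 525.3 kN.
Base metal (shear rupture): φR_n = 0.75 × 0.6 × 450 × 8 × 640 × 10⁻³ = 1037 kN.
Governing: weld metal.

φR_n ≈ 525 kN (weld metal governs)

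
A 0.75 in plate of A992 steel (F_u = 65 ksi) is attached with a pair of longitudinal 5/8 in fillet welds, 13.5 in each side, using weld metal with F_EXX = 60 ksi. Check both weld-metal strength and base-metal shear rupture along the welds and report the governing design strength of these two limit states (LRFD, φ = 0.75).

φR_n ≈ 322 kips (weld metal governs)

t_e = 0.707 × 0.625 = 0.4419 in; L = 27 in.
Weld metal: φR_n = 0.75 × 0.6 × 60 × 0.4419 × 27 = 322.1 kips.
Base metal (shear rupture): φR_n = 0.75 × 0.6 × 65 × 0.75 × 27 = 592.3 kips.
Governing: weld metal.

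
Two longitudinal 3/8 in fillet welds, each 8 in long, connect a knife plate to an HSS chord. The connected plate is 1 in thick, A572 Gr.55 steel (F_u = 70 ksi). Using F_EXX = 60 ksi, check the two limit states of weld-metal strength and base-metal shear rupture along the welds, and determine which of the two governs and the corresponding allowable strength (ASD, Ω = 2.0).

t_e = 0.707 × 0.375 = 0.2651 in; L = 16 in.
Weld metal: R_n/Ω = (1/2.0) × 0.6 × 60 × 0.2651 × 16 = 76.36 kip.
Base metal (shear rupture): R_n/Ω = (1/2.0) × 0.6 × 70 × 1 × 16 = 336 kip.
Governing: weld metal.

R_n/Ω ≈ 76.4 kip (weld metal governs)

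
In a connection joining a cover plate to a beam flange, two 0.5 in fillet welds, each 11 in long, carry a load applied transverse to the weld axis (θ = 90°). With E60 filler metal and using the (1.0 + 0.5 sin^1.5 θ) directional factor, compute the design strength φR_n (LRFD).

φR_n ≈ 315 kip

E60XX → F_EXX = 60 ksi.
t_e = 0.707 × 0.5 = 0.3535 in; A_we = 0.3535 × 22 = 7.777 in².
Directional factor: 1.0 + 0.5 sin^1.5(90°) = 1.5.
F_nw = 0.6 × 60 × 1.5 = 54 ksi.
φR_n = 0.75 × 54 × 7.777 = 315 kip.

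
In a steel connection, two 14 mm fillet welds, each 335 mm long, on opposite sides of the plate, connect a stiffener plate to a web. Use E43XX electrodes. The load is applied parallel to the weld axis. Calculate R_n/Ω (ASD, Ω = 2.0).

R_n/Ω ≈ 855 kN

E43XX → F_EXX = 430 MPa.
Effective throat t_e = 0.707 × 14 = 9.898 mm.
Total length L = 670 mm; A_we = 9.898 × 670 = 6632 mm².
F_nw = 0.6 F_EXX = 0.6 × 430 = 258 MPa.
R_n = 258 × 6632 × 10⁻³ = 1711 kN; R_n/Ω = 1711/2.0 = 855.5 kN.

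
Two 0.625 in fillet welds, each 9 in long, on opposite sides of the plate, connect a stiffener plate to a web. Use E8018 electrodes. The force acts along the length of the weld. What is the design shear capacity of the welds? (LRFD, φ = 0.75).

E80XX → F_EXX = 80 ksi.
Effective throat t_e = 0.707 × 0.625 = 0.4419 in.
Total length L = 18 in; A_we = 0.4419 × 18 = 7.954 in².
F_nw = 0.6 F_EXX = 0.6 × 80 = 48 ksi.
φR_n = 0.75 × 48 × 7.954 = 286.3 kip.

φR_n ≈ 286 kip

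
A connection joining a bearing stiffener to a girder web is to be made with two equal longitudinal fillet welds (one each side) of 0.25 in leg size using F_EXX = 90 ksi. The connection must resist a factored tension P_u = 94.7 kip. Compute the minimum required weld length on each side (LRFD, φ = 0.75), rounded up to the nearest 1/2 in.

L = 7 in on each side

Throat t_e = 0.707 × 0.25 = 0.1767 in.
φr_n = 0.75 × 0.6 × 90 × 0.1767 = 7.158 kip/in.
L_req = P_u / φr_n = 94.7 / 7.158 = 13.23 in total.
Per side: 13.23 / 2 = 6.615 in.
Round up → use L = 7 in on each side.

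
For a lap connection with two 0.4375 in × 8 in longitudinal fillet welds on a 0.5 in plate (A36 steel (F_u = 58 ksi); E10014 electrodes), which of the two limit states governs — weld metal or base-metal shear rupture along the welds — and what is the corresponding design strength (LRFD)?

E100XX → F_EXX = 100 ksi.
t_e = 0.707 × 0.4375 = 0.3093 in; L = 16 in.
Weld metal: φR_n = 0.75 × 0.6 × 100 × 0.3093 × 16 = 222.7 kip.
Base metal (shear rupture): φR_n = 0.75 × 0.6 × 58 × 0.5 × 16 = 208.8 kip.
Governing: base-metal shear rupture.

φR_n ≈ 209 kip (base-metal shear rupture governs)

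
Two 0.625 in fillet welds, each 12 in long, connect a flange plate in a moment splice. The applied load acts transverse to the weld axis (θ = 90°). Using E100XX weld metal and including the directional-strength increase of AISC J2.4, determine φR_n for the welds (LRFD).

φR_n ≈ 716 kips

E100XX → F_EXX = 100 ksi.
t_e = 0.707 × 0.625 = 0.4419 in; A_we = 0.4419 × 24 = 10.6 in².
Directional factor: 1.0 + 0.5 sin^1.5(90°) = 1.5.
F_nw = 0.6 × 100 × 1.5 = 90 ksi.
φR_n = 0.75 × 90 × 10.6 = 715.8 kips.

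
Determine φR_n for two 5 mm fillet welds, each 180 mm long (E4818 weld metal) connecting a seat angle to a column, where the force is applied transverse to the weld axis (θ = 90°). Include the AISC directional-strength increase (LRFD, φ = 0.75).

φR_n ≈ 412 kN

E48XX → F_EXX = 480 MPa.
t_e = 0.707 × 5 = 3.535 mm; A_we = 3.535 × 360 = 1273 mm².
Directional factor: 1.0 + 0.5 sin^1.5(90°) = 1.5.
F_nw = 0.6 × 480 × 1.5 = 432 MPa.
φR_n = 0.75 × 432 × 1273 × 10⁻³ = 412.3 kN.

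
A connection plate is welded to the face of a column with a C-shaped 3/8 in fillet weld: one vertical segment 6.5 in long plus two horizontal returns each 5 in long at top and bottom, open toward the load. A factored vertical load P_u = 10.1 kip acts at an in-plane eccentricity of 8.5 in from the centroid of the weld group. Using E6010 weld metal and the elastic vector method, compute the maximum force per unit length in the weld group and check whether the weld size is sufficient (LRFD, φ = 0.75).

f_max ≈ 2.83 kip/in; adequate

E60XX → F_EXX = 60 ksi.
Total weld length L_w = 16.5 in. Treat welds as unit-width lines.
Centroid: x̄ = 2×5×2.5 / 16.5 = 1.515 in from the vertical weld.
Polar moment about centroid: J = I_x + I_y = [6.5³/12 + 2×5×3.25²] + [6.5×1.515² + 2(5³/12 + 5×0.9848²)] = 174 in³.
Direct shear f_v = P/L_w = 10.1 / 16.5 = 0.6121 kip/in (vertical).
Torsion M = P·e = 10.1 × 8.5 = 85.85 kip·in.
Critical point at (x, y) = (3.485, 3.25) from centroid. f_tx = M·y/J = 1.604 kip/in; f_ty = M·x/J = 1.72 kip/in.
Resultant f_max = √[f_tx² + (f_v + f_ty)²] = √[1.604² + (0.6121 + 1.72)²] = 2.83 kip/in.
Capacity per unit length: φr_n = 0.75 × 0.6 × 60 × (0.707 × 0.375) = 7.158 kip/in.
2.83 ≤ 7.158 → adequate.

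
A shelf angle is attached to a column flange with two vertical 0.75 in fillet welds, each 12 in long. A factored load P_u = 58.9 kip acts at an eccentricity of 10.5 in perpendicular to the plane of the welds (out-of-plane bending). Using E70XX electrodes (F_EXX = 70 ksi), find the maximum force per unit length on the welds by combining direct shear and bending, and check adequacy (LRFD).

L_w = 2 × 12 = 24 in; section modulus (unit throat) S = 2 × L²/6 = 48 in².
Direct shear f_v = P/L_w = 58.9/24 = 2.454 kip/in.
Moment M = P × e = 58.9 × 10.5 = 618.45 kip·in; bending f_b = M/S = 12.88 kip/in.
f_max = √(f_v² + f_b²) = √(2.454² + 12.88²) = 13.12 kip/in.
φr_n = 0.75 × 0.6 × 70 × (0.707 × 0.75) = 16.7 kip/in → adequate.

f_max ≈ 13.1 kip/in; adequate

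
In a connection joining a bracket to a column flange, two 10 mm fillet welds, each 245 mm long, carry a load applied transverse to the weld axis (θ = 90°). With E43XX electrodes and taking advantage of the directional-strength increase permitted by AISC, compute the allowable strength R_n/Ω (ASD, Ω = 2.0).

R_n/Ω ≈ 670 kN

E43XX → F_EXX = 430 MPa.
t_e = 0.707 × 10 = 7.07 mm; A_we = 7.07 × 490 = 3464 mm².
Directional factor: 1.0 + 0.5 sin^1.5(90°) = 1.5.
F_nw = 0.6 × 430 × 1.5 = 387 MPa.
R_n/Ω = (387 × 3464) / 2.0 × 10⁻³ = 670.3 kN.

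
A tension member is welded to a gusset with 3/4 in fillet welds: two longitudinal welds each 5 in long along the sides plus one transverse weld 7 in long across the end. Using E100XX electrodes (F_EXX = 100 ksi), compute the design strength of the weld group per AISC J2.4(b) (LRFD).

t_e = 0.707 × 0.75 = 0.5302 in.
R_nwl = 0.6 × 100 × 0.5302 × 10 = 318.2 kip (longitudinal, 2 welds).
R_nwt = 0.6 × 100 × 0.5302 × 7 = 222.7 kip (transverse, base value).
(i) R_nwl + R_nwt = 540.9 kip; (ii) 0.85 R_nwl + 1.5 R_nwt = 604.5 kip.
R_n = max = 604.5 kip [governs: (ii)]; φR_n = 453.4 kip.

φR_n ≈ 453 kip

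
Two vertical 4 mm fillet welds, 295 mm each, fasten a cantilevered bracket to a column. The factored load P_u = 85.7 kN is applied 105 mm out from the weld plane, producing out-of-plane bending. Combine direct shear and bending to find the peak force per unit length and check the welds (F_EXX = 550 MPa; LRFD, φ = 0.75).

L_w = 2 × 295 = 590 mm; section modulus (unit throat) S = 2 × L²/6 = 29010 mm².
Direct shear f_v = P/L_w = 85.7×10³/590 = 145.3 N/mm.
Moment M = P × e = 85.7×10³ × 105 = 8998500 N·mm; bending f_b = M/S = 310.2 N/mm.
f_max = √(f_v² + f_b²) = √(145.3² + 310.2²) = 342.5 N/mm.
φr_n = 0.75 × 0.6 × 550 × (0.707 × 4) = 699.9 N/mm → adequate.

f_max ≈ 343 N/mm; adequate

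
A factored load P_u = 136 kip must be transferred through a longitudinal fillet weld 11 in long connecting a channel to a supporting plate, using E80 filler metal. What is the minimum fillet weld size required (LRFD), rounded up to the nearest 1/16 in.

E80XX → F_EXX = 80 ksi.
Total weld length L = 11 in.
Required throat t_e = P_u / (φ × 0.6 F_EXX × L) = 136 / (0.75 × 0.6 × 80 × 11) = 0.3434 in.
Required leg w = t_e / 0.707 = 0.4858 in → use 1/2 in.

w = 1/2 in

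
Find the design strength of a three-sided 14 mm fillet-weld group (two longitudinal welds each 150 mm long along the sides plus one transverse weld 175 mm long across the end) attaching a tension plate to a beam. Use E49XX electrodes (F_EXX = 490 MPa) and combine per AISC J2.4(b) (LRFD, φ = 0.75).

φR_n ≈ 1130 kN

t_e = 0.707 × 14 = 9.898 mm.
R_nwl = 0.6 × 490 × 9.898 × 300 × 10⁻³ = 873 kN (longitudinal, 2 welds).
R_nwt = 0.6 × 490 × 9.898 × 175 × 10⁻³ = 509.3 kN (transverse, base value).
(i) R_nwl + R_nwt = 1382 kN; (ii) 0.85 R_nwl + 1.5 R_nwt = 1506 kN.
R_n = max = 1506 kN [governs: (ii)]; φR_n = 1129 kN.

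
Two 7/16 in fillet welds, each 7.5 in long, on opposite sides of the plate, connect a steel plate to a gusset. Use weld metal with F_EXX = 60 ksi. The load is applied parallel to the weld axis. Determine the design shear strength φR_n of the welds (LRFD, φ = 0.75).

Effective throat t_e = 0.707 × 0.4375 = 0.3093 in.
Total length L = 15 in; A_we = 0.3093 × 15 = 4.64 in².
F_nw = 0.6 F_EXX = 0.6 × 60 = 36 ksi.
φR_n = 0.75 × 36 × 4.64 = 125.3 kips.

φR_n ≈ 125 kips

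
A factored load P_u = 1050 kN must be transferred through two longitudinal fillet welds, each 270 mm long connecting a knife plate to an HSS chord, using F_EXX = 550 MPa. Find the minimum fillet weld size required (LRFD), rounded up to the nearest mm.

Total weld length L = 540 mm.
Required throat t_e = P_u / (φ × 0.6 F_EXX × L) = 1050 / (0.75 × 0.6 × 550 × 540 × 10⁻³) = 7.856 mm.
Required leg w = t_e / 0.707 = 11.11 mm → use 12 mm.

w = 12 mm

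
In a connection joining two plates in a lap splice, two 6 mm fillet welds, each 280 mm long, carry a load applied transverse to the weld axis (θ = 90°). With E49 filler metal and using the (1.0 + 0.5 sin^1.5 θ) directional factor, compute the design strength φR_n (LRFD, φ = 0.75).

φR_n ≈ 786 kN

E49XX → F_EXX = 490 MPa.
t_e = 0.707 × 6 = 4.242 mm; A_we = 4.242 × 560 = 2376 mm².
Directional factor: 1.0 + 0.5 sin^1.5(90°) = 1.5.
F_nw = 0.6 × 490 × 1.5 = 441 MPa.
φR_n = 0.75 × 441 × 2376 × 10⁻³ = 785.7 kN.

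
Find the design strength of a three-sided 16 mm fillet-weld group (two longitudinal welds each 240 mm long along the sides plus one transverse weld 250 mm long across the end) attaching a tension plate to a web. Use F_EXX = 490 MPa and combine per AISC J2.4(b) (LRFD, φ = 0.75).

t_e = 0.707 × 16 = 11.31 mm.
R_nwl = 0.6 × 490 × 11.31 × 480 × 10⁻³ = 1596 kN (longitudinal, 2 welds).
R_nwt = 0.6 × 490 × 11.31 × 250 × 10⁻³ = 831.4 kN (transverse, base value).
(i) R_nwl + R_nwt = 2428 kN; (ii) 0.85 R_nwl + 1.5 R_nwt = 2604 kN.
R_n = max = 2604 kN [governs: (ii)]; φR_n = 1953 kN.

φR_n ≈ 1950 kN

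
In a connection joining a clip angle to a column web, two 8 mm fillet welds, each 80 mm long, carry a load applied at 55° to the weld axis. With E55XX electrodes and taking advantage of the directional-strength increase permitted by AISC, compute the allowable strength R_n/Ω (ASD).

E55XX → F_EXX = 550 MPa.
t_e = 0.707 × 8 = 5.656 mm; A_we = 5.656 × 160 = 905 mm².
Directional factor: 1.0 + 0.5 sin^1.5(55°) = 1.371.
F_nw = 0.6 × 550 × 1.371 = 452.3 MPa.
R_n/Ω = (452.3 × 905) / 2.0 × 10⁻³ = 204.7 kN.

R_n/Ω ≈ 205 kN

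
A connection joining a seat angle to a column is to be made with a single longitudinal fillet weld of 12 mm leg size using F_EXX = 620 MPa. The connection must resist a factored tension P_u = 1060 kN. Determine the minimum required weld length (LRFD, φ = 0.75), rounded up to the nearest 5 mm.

Throat t_e = 0.707 × 12 = 8.484 mm.
φr_n = 0.75 × 0.6 × 620 × 8.484 × 10⁻³ = 2.367 kN/mm.
L_req = P_u / φr_n = 1060 / 2.367 = 447.8 mm total.
Round up → use L = 450 mm.

L = 450 mm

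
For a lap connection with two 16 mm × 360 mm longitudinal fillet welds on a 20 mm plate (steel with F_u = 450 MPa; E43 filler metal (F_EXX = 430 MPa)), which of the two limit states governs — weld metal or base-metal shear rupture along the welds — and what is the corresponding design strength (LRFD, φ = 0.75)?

t_e = 0.707 × 16 = 11.31 mm; L = 720 mm.
Weld metal: φR_n = 0.75 × 0.6 × 430 × 11.31 × 720 × 10⁻³ = 1576 kN.
Base metal (shear rupture): φR_n = 0.75 × 0.6 × 450 × 20 × 720 × 10⁻³ = 2916 kN.
Governing: weld metal.

φR_n ≈ 1580 kN (weld metal governs)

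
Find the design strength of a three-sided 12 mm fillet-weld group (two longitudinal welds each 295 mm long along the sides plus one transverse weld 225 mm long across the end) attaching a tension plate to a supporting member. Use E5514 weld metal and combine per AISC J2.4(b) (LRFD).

φR_n ≈ 1760 kN

E55XX → F_EXX = 550 MPa.
t_e = 0.707 × 12 = 8.484 mm.
R_nwl = 0.6 × 550 × 8.484 × 590 × 10⁻³ = 1652 kN (longitudinal, 2 welds).
R_nwt = 0.6 × 550 × 8.484 × 225 × 10⁻³ = 629.9 kN (transverse, base value).
(i) R_nwl + R_nwt = 2282 kN; (ii) 0.85 R_nwl + 1.5 R_nwt = 2349 kN.
R_n = max = 2349 kN [governs: (ii)]; φR_n = 1762 kN.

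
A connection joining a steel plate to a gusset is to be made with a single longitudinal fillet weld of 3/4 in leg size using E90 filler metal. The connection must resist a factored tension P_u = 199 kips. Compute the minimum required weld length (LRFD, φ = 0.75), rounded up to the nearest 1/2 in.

E90XX → F_EXX = 90 ksi.
Throat t_e = 0.707 × 0.75 = 0.5302 in.
φr_n = 0.75 × 0.6 × 90 × 0.5302 = 21.48 kips/in.
L_req = P_u / φr_n = 199 / 21.48 = 9.267 in total.
Round up → use L = 9.5 in.

L = 9.5 in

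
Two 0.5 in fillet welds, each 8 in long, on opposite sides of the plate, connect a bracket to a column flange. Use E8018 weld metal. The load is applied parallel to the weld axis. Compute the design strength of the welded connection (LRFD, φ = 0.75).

φR_n ≈ 204 kip

E80XX → F_EXX = 80 ksi.
Effective throat t_e = 0.707 × 0.5 = 0.3535 in.
Total length L = 16 in; A_we = 0.3535 × 16 = 5.656 in².
F_nw = 0.6 F_EXX = 0.6 × 80 = 48 ksi.
φR_n = 0.75 × 48 × 5.656 = 203.6 kip.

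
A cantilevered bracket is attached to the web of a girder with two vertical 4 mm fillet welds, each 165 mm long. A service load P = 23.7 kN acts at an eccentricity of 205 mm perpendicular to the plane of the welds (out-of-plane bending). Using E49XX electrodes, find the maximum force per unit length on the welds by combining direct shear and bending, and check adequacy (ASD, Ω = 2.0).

f_max ≈ 540 N/mm; NOT adequate

E49XX → F_EXX = 490 MPa.
L_w = 2 × 165 = 330 mm; section modulus (unit throat) S = 2 × L²/6 = 9075 mm².
Direct shear f_v = P/L_w = 23.7×10³/330 = 71.82 N/mm.
Moment M = P × e = 23.7×10³ × 205 = 4858500 N·mm; bending f_b = M/S = 535.4 N/mm.
f_max = √(f_v² + f_b²) = √(71.82² + 535.4²) = 540.2 N/mm.
r_n/Ω = (1/2.0) × 0.6 × 490 × (0.707 × 4) = 415.7 N/mm → NOT adequate.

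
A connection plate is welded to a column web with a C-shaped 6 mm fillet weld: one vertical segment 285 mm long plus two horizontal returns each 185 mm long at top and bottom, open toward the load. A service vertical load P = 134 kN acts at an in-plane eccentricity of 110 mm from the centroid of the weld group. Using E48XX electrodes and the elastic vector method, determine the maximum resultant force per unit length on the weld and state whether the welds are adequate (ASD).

E48XX → F_EXX = 480 MPa.
Total weld length L_w = 655 mm. Treat welds as unit-width lines.
Centroid: x̄ = 2×185×92.5 / 655 = 52.25 mm from the vertical weld.
Polar moment about centroid: J = I_x + I_y = [285³/12 + 2×185×142.5²] + [285×52.25² + 2(185³/12 + 185×40.25²)] = 11880000 mm³.
Direct shear f_v = P/L_w = 134×10³ / 655 = 204.6 N/mm (vertical).
Torsion M = P·e = 134×10³ × 110 = 14740000 N·mm.
Critical point at (x, y) = (132.7, 142.5) from centroid. f_tx = M·y/J = 176.9 N/mm; f_ty = M·x/J = 164.8 N/mm.
Resultant f_max = √[f_tx² + (f_v + f_ty)²] = √[176.9² + (204.6 + 164.8)²] = 409.5 N/mm.
Capacity per unit length: r_n/Ω = (1/2.0) × 0.6 × 480 × (0.707 × 6) = 610.8 N/mm.
409.5 ≤ 610.8 → adequate.

f_max ≈ 410 N/mm; adequate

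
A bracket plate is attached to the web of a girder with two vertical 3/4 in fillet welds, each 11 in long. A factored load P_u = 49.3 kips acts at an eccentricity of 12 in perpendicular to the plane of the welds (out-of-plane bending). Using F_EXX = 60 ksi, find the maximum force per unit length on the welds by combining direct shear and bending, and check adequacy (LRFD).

L_w = 2 × 11 = 22 in; section modulus (unit throat) S = 2 × L²/6 = 40.33 in².
Direct shear f_v = P/L_w = 49.3/22 = 2.241 kip/in.
Moment M = P × e = 49.3 × 12 = 591.6 kip·in; bending f_b = M/S = 14.67 kip/in.
f_max = √(f_v² + f_b²) = √(2.241² + 14.67²) = 14.84 kip/in.
φr_n = 0.75 × 0.6 × 60 × (0.707 × 0.75) = 14.32 kip/in → NOT adequate.

f_max ≈ 14.8 kip/in; NOT adequate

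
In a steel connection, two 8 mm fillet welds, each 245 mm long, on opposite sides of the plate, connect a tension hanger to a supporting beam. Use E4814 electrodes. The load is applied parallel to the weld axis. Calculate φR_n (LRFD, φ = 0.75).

φR_n ≈ 599 kN

E48XX → F_EXX = 480 MPa.
Effective throat t_e = 0.707 × 8 = 5.656 mm.
Total length L = 490 mm; A_we = 5.656 × 490 = 2771 mm².
F_nw = 0.6 F_EXX = 0.6 × 480 = 288 MPa.
φR_n = 0.75 × 288 × 2771 × 10⁻³ = 598.6 kN.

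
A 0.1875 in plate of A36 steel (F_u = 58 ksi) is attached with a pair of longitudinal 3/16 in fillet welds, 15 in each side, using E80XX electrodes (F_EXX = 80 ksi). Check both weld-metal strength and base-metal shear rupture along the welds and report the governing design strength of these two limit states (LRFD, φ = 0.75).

t_e = 0.707 × 0.1875 = 0.1326 in; L = 30 in.
Weld metal: φR_n = 0.75 × 0.6 × 80 × 0.1326 × 30 = 143.2 kip.
Base metal (shear rupture): φR_n = 0.75 × 0.6 × 58 × 0.1875 × 30 = 146.8 kip.
Governing: weld metal.

φR_n ≈ 143 kip (weld metal governs)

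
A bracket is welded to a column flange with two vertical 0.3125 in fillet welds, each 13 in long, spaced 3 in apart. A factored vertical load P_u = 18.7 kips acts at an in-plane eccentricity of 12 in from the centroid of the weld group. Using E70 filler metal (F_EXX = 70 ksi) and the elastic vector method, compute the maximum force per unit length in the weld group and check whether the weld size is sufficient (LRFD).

Total weld length L_w = 26 in. Treat welds as unit-width lines.
Polar moment about centroid: J = 2[d³/12 + d(b/2)²] = 2[13³/12 + 13×1.5²] = 424.7 in³.
Direct shear f_v = P/L_w = 18.7 / 26 = 0.7192 kip/in (vertical).
Torsion M = P·e = 18.7 × 12 = 224.4 kip·in.
Critical point at (x, y) = (1.5, 6.5) from centroid. f_tx = M·y/J = 3.435 kip/in; f_ty = M·x/J = 0.7926 kip/in.
Resultant f_max = √[f_tx² + (f_v + f_ty)²] = √[3.435² + (0.7192 + 0.7926)²] = 3.753 kip/in.
Capacity per unit length: φr_n = 0.75 × 0.6 × 70 × (0.707 × 0.3125) = 6.96 kip/in.
3.753 ≤ 6.96 → adequate.

f_max ≈ 3.75 kip/in; adequate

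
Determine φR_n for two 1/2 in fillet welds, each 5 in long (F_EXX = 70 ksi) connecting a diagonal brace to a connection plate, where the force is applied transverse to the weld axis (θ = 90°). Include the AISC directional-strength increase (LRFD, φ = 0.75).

t_e = 0.707 × 0.5 = 0.3535 in; A_we = 0.3535 × 10 = 3.535 in².
Directional factor: 1.0 + 0.5 sin^1.5(90°) = 1.5.
F_nw = 0.6 × 70 × 1.5 = 63 ksi.
φR_n = 0.75 × 63 × 3.535 = 167 kips.

φR_n ≈ 167 kips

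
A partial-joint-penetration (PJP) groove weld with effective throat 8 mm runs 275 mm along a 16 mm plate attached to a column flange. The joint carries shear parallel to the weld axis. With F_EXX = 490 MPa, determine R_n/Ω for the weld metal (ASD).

R_n/Ω ≈ 323 kN

Effective throat (given) t_e = 8 mm.
A_we = 8 × 275 = 2200 mm².
F_nw = 0.6 F_EXX = 294 MPa.
R_n/Ω = (294 × 2200) / 2.0 × 10⁻³ = 323.4 kN.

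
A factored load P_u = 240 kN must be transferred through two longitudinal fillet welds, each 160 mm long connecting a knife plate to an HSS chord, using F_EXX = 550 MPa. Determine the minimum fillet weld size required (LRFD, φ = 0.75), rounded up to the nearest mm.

Total weld length L = 320 mm.
Required throat t_e = P_u / (φ × 0.6 F_EXX × L) = 240 / (0.75 × 0.6 × 550 × 320 × 10⁻³) = 3.03 mm.
Required leg w = t_e / 0.707 = 4.286 mm → use 5 mm.

w = 5 mm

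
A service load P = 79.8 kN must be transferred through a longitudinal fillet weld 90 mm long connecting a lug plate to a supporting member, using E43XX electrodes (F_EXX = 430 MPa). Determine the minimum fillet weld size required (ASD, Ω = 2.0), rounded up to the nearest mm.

Total weld length L = 90 mm.
Required throat t_e = P × Ω / (0.6 F_EXX × L) = 79.8 × 2.0 / (0.6 × 430 × 90 × 10⁻³) = 6.873 mm.
Required leg w = t_e / 0.707 = 9.722 mm → use 10 mm.

w = 10 mm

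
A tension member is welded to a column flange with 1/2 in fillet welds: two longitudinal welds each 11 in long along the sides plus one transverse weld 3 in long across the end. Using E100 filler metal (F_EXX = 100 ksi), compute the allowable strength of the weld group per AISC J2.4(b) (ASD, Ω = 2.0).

t_e = 0.707 × 0.5 = 0.3535 in.
R_nwl = 0.6 × 100 × 0.3535 × 22 = 466.6 kip (longitudinal, 2 welds).
R_nwt = 0.6 × 100 × 0.3535 × 3 = 63.63 kip (transverse, base value).
(i) R_nwl + R_nwt = 530.2 kip; (ii) 0.85 R_nwl + 1.5 R_nwt = 492.1 kip.
R_n = max = 530.2 kip [governs: (i)]; R_n/Ω = 265.1 kip.

R_n/Ω ≈ 265 kip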